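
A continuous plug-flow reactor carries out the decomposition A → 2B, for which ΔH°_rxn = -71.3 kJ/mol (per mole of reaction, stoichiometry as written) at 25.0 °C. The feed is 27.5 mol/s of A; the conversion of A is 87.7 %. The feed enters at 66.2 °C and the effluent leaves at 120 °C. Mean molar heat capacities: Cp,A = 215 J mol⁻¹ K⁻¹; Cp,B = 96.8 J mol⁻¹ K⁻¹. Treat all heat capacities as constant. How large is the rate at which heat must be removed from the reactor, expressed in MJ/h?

Q_out = 5220 MJ/h

Extent of reaction ξ = 0.877 × 27.5 = 24.117 mol/s
Reaction term: ξ·ΔH°_rxn = 24.117 × -71.3 = -1719.6 kJ/s
Sensible, feed 66.2→25 °C: -243.6 kJ/s
Outlet flows (mol/s): A 3.3825, B 48.235
Sensible, products 25→120 °C: 512.66 kJ/s
Q = ΔH = -1450.5 kJ/s = -1450.5 kW
Heat removed = 5221.9 MJ/h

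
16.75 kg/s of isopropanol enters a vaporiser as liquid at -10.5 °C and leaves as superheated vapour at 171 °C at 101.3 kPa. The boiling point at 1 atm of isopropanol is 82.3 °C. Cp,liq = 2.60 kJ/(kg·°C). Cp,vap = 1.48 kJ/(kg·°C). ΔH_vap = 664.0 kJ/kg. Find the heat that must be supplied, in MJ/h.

Q = 62500 MJ/h

liquid -10.5→82.3 °C: 241.28 kJ/kg
vaporisation at 82.3 °C: 664 kJ/kg
vapour 82.3→171 °C: 131.28 kJ/kg
Δh = 241.28 + 664 + 131.28 = 1036.6 kJ/kg
Q = ṁ·Δh = 16.75 kg/s × 1036.6 kJ/kg = 17362 kJ/s
|Q| = 17362 kW = 62504 MJ/h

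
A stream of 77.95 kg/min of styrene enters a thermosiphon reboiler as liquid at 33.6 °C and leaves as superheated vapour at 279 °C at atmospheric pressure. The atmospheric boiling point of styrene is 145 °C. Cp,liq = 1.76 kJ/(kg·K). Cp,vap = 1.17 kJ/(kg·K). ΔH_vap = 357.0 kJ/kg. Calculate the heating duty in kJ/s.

liquid 33.6→145 °C: 196.06 kJ/kg
vaporisation at 145 °C: 357 kJ/kg
vapour 145→279 °C: 156.78 kJ/kg
Δh = 196.06 + 357 + 156.78 = 709.84 kJ/kg
Q = ṁ·Δh = 77.95 kg/min × 709.84 kJ/kg = 55332 kJ/min
|Q| = 922.21 kW

Q = 922 kJ/s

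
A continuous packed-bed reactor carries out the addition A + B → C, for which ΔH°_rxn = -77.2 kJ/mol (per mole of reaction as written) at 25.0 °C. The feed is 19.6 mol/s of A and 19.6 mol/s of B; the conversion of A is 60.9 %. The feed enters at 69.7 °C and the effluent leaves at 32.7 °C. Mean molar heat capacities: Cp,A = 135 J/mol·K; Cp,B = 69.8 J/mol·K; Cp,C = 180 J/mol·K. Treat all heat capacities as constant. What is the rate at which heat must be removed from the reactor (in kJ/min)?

Extent of reaction ξ = 0.609 × 19.6 = 11.936 mol/s
Reaction term: ξ·ΔH°_rxn = 11.936 × -77.2 = -921.49 kJ/s
Sensible, feed 69.7→25 °C: -179.43 kJ/s
Outlet flows (mol/s): A 7.6636, B 7.6636, C 11.936
Sensible, products 25→32.7 °C: 28.629 kJ/s
Q = ΔH = -1072.3 kJ/s = -1072.3 kW
Heat removed = 64337 kJ/min

Q_out = 64300 kJ/min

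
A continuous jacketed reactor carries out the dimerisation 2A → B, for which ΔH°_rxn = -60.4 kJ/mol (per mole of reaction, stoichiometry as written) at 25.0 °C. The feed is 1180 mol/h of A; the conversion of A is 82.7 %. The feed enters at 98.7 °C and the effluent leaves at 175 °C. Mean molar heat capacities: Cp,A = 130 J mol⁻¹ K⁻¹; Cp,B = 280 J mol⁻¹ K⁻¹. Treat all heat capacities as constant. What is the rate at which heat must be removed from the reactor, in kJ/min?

Extent of reaction ξ = 0.827 × 1180 / 2 = 487.93 mol/h
Reaction term: ξ·ΔH°_rxn = 487.93 × -60.4 = -29471 kJ/h
Sensible, feed 98.7→25 °C: -11306 kJ/h
Outlet flows (mol/h): A 204.14, B 487.93
Sensible, products 25→175 °C: 24474 kJ/h
Q = ΔH = -16303 kJ/h = -4.5285 kW
Heat removed = 271.71 kJ/min

Q_out = 272 kJ/min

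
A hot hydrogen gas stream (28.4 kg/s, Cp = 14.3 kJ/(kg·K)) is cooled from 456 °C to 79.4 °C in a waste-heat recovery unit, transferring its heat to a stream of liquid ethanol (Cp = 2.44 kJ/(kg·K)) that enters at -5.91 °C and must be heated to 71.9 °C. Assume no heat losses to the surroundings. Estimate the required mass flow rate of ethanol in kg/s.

Heat released by hot stream: Q = 28.4 × 14.3 × (456 − 79.4) = 152940 kJ/s
Energy balance on cold side (adiabatic exchanger): Q = ṁ_c·Cp_c·(T_c,out − T_c,in)
ṁ_c = 152940 / [2.44 × (71.9 − -5.91)] = 805.58 kg/s

ṁ_c = 806 kg/s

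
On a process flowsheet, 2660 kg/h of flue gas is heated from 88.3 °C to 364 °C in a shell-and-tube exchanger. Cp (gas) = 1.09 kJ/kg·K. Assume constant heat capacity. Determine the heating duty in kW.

Q = ṁ·Cp·ΔT = 2660 × 1.09 × (364 − 88.3) = 799360 kJ/h
Converting: 799360 / 3600 s = 222.05 kW

Q = 222 kW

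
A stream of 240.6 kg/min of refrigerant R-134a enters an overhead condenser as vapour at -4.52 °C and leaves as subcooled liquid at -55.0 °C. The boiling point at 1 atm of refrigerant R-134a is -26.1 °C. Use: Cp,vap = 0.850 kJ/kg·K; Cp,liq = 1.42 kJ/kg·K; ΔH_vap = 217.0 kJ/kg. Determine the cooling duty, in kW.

Q_c = 1110 kW

vapour -4.52→-26.1 °C: -18.343 kJ/kg
condensation at -26.1 °C: -217 kJ/kg
liquid -26.1→-55.0 °C: -41.038 kJ/kg
Δh = -18.343 + -217 + -41.038 = -276.38 kJ/kg
Q = ṁ·Δh = 240.6 kg/min × -276.38 kJ/kg = -66497 kJ/min
|Q| = 1108.3 kW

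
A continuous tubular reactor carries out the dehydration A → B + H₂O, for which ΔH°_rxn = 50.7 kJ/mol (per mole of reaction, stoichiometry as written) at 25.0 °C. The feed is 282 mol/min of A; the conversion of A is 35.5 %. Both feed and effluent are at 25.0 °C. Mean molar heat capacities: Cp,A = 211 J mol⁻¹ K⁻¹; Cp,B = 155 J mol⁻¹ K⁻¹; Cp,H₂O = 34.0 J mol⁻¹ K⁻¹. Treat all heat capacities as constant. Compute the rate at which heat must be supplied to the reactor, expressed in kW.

Extent of reaction ξ = 0.355 × 282 = 100.11 mol/min
Reaction term: ξ·ΔH°_rxn = 100.11 × 50.7 = 5075.6 kJ/min
Q = ΔH = 5075.6 kJ/min = 84.593 kW
Heat supplied = 84.593 kW

Q_in = 84.6 kW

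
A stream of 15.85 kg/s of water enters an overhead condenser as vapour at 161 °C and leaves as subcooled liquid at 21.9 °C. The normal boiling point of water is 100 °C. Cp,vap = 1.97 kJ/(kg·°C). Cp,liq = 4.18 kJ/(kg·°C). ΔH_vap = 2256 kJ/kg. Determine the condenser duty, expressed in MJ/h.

vapour 161→100 °C: -120.17 kJ/kg
condensation at 100 °C: -2256 kJ/kg
liquid 100→21.9 °C: -326.46 kJ/kg
Δh = -120.17 + -2256 + -326.46 = -2702.6 kJ/kg
Q = ṁ·Δh = 15.85 kg/s × -2702.6 kJ/kg = -42837 kJ/s
|Q| = 42837 kW = 154210 MJ/h

Q_c = 154000 MJ/h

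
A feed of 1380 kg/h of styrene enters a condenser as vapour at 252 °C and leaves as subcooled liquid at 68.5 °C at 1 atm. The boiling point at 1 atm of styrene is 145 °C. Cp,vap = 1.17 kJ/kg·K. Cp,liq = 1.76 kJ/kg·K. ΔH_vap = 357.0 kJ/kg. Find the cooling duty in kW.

Q_c = 236 kW

vapour 252→145 °C: -125.19 kJ/kg
condensation at 145 °C: -357 kJ/kg
liquid 145→68.5 °C: -134.64 kJ/kg
Δh = -125.19 + -357 + -134.64 = -616.83 kJ/kg
Q = ṁ·Δh = 1380 kg/h × -616.83 kJ/kg = -851230 kJ/h
|Q| = 236.45 kW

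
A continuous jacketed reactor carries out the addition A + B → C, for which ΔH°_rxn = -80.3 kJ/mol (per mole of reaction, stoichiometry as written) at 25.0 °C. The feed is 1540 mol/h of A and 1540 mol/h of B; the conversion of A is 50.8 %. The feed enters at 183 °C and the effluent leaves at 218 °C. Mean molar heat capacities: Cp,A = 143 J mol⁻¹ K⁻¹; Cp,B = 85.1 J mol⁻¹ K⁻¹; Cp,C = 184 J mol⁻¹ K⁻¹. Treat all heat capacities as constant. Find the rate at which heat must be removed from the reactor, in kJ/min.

Q_out = 953 kJ/min

Extent of reaction ξ = 0.508 × 1540 = 782.32 mol/h
Reaction term: ξ·ΔH°_rxn = 782.32 × -80.3 = -62820 kJ/h
Sensible, feed 183→25 °C: -55501 kJ/h
Outlet flows (mol/h): A 757.68, B 757.68, C 782.32
Sensible, products 25→218 °C: 61137 kJ/h
Q = ΔH = -57184 kJ/h = -15.885 kW
Heat removed = 953.07 kJ/min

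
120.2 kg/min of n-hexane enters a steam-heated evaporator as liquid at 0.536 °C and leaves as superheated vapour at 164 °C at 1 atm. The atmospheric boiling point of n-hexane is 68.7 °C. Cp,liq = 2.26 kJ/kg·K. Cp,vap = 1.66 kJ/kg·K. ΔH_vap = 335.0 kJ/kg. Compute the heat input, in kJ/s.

Q = 1300 kJ/s

liquid 0.536→68.7 °C: 154.05 kJ/kg
vaporisation at 68.7 °C: 335 kJ/kg
vapour 68.7→164 °C: 158.2 kJ/kg
Δh = 154.05 + 335 + 158.2 = 647.25 kJ/kg
Q = ṁ·Δh = 120.2 kg/min × 647.25 kJ/kg = 77799 kJ/min
|Q| = 1296.7 kW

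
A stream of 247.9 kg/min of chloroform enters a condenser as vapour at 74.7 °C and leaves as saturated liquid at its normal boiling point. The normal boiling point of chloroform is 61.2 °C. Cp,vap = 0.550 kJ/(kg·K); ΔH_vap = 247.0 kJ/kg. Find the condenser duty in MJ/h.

Q_c = 3780 MJ/h

vapour 74.7→61.2 °C: -7.425 kJ/kg
condensation at 61.2 °C: -247 kJ/kg
Δh = -7.425 + -247 = -254.43 kJ/kg
Q = ṁ·Δh = 247.9 kg/min × -254.43 kJ/kg = -63072 kJ/min
|Q| = 1051.2 kW = 3784.3 MJ/h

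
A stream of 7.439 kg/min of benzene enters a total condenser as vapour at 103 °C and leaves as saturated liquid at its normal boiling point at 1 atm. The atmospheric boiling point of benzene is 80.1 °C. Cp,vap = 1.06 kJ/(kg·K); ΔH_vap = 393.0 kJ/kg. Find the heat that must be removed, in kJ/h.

vapour 103→80.1 °C: -24.274 kJ/kg
condensation at 80.1 °C: -393 kJ/kg
Δh = -24.274 + -393 = -417.27 kJ/kg
Q = ṁ·Δh = 7.439 kg/min × -417.27 kJ/kg = -3104.1 kJ/min
|Q| = 51.735 kW = 186250 kJ/h

Q_c = 186000 kJ/h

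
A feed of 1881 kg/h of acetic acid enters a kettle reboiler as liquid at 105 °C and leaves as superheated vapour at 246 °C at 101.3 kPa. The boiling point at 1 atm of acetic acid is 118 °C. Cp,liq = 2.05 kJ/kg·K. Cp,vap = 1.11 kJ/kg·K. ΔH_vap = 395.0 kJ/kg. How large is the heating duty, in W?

liquid 105→118 °C: 26.65 kJ/kg
vaporisation at 118 °C: 395 kJ/kg
vapour 118→246 °C: 142.08 kJ/kg
Δh = 26.65 + 395 + 142.08 = 563.73 kJ/kg
Q = ṁ·Δh = 1881 kg/h × 563.73 kJ/kg = 1.0604e+06 kJ/h
|Q| = 294.55 kW = 294550 W

Q = 295000 W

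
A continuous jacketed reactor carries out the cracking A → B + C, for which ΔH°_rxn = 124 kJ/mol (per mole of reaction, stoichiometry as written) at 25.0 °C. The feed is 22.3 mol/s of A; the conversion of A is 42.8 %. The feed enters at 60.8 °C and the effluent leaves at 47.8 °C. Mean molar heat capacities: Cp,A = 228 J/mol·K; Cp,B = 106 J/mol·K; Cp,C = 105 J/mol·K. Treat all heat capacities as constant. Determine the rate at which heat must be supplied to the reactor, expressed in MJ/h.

Q_in = 4010 MJ/h

Extent of reaction ξ = 0.428 × 22.3 = 9.5444 mol/s
Reaction term: ξ·ΔH°_rxn = 9.5444 × 124 = 1183.5 kJ/s
Sensible, feed 60.8→25 °C: -182.02 kJ/s
Outlet flows (mol/s): A 12.756, B 9.5444, C 9.5444
Sensible, products 25→47.8 °C: 112.22 kJ/s
Q = ΔH = 1113.7 kJ/s = 1113.7 kW
Heat supplied = 4009.4 MJ/h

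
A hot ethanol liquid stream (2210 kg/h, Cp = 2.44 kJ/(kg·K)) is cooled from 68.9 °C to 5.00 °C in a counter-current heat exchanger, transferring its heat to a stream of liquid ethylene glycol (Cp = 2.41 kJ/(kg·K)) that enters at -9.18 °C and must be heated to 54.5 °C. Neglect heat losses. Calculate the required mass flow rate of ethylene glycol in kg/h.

ṁ_c = 2250 kg/h

Heat released by hot stream: Q = 2210 × 2.44 × (68.9 − 5.00) = 344570 kJ/h
Energy balance on cold side (adiabatic exchanger): Q = ṁ_c·Cp_c·(T_c,out − T_c,in)
ṁ_c = 344570 / [2.41 × (54.5 − -9.18)] = 2245.2 kg/h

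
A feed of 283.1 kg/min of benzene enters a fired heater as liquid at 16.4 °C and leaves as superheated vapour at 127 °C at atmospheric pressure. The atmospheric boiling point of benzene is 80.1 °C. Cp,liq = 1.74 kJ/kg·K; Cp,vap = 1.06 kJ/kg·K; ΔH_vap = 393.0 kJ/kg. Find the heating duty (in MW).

liquid 16.4→80.1 °C: 110.84 kJ/kg
vaporisation at 80.1 °C: 393 kJ/kg
vapour 80.1→127 °C: 49.714 kJ/kg
Δh = 110.84 + 393 + 49.714 = 553.55 kJ/kg
Q = ṁ·Δh = 283.1 kg/min × 553.55 kJ/kg = 156710 kJ/min
|Q| = 2611.8 kW = 2.6118 MW

Q = 2.61 MW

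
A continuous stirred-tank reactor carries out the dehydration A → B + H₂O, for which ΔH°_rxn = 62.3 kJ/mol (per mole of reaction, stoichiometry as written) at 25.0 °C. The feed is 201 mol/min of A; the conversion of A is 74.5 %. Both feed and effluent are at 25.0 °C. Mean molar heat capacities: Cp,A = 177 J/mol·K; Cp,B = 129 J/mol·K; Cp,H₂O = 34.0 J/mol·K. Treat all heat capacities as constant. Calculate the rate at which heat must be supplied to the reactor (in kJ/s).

Q_in = 155 kJ/s

Extent of reaction ξ = 0.745 × 201 = 149.75 mol/min
Reaction term: ξ·ΔH°_rxn = 149.75 × 62.3 = 9329.1 kJ/min
Q = ΔH = 9329.1 kJ/min = 155.49 kW
Heat supplied = 155.49 kJ/s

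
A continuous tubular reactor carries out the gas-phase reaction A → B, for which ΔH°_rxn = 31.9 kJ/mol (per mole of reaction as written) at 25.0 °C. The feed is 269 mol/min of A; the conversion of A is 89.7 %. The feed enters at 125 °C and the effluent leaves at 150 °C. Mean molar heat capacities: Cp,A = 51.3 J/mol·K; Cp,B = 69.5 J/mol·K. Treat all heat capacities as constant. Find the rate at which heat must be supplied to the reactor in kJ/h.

Q_in = 515000 kJ/h

Extent of reaction ξ = 0.897 × 269 = 241.29 mol/min
Reaction term: ξ·ΔH°_rxn = 241.29 × 31.9 = 7697.2 kJ/min
Sensible, feed 125→25 °C: -1380 kJ/min
Outlet flows (mol/min): A 27.707, B 241.29
Sensible, products 25→150 °C: 2273.9 kJ/min
Q = ΔH = 8591.2 kJ/min = 143.19 kW
Heat supplied = 515470 kJ/h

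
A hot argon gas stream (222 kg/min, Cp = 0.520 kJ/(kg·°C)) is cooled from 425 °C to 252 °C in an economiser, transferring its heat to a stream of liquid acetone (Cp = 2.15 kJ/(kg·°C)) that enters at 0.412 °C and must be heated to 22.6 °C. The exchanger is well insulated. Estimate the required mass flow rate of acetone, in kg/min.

Heat released by hot stream: Q = 222 × 0.520 × (425 − 252) = 19971 kJ/min
Energy balance on cold side (adiabatic exchanger): Q = ṁ_c·Cp_c·(T_c,out − T_c,in)
ṁ_c = 19971 / [2.15 × (22.6 − 0.412)] = 418.64 kg/min

ṁ_c = 419 kg/min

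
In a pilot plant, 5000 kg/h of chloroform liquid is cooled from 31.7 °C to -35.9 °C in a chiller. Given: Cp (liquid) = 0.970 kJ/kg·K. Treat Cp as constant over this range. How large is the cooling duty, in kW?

Q = ṁ·Cp·ΔT = 5000 × 0.970 × (-35.9 − 31.7) = -327860 kJ/h
Converting: 327860 / 3600 s = 91.072 kW

Q_c = 91.1 kW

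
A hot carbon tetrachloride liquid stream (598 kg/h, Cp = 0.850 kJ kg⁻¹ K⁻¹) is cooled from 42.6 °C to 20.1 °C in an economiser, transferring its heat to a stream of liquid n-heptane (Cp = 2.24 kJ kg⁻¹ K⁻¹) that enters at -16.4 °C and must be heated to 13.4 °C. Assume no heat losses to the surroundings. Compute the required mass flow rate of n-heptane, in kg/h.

Heat released by hot stream: Q = 598 × 0.850 × (42.6 − 20.1) = 11437 kJ/h
Energy balance on cold side (adiabatic exchanger): Q = ṁ_c·Cp_c·(T_c,out − T_c,in)
ṁ_c = 11437 / [2.24 × (13.4 − -16.4)] = 171.33 kg/h

ṁ_c = 171 kg/h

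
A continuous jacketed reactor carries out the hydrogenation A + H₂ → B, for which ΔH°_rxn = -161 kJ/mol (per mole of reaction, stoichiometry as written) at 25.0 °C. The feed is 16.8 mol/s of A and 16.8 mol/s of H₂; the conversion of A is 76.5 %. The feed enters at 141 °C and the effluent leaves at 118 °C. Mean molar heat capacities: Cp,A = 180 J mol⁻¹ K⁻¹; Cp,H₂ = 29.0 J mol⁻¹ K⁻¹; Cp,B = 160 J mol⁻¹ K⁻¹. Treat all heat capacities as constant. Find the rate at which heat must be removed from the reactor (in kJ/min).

Q_out = 133000 kJ/min

Extent of reaction ξ = 0.765 × 16.8 = 12.852 mol/s
Reaction term: ξ·ΔH°_rxn = 12.852 × -161 = -2069.2 kJ/s
Sensible, feed 141→25 °C: -407.3 kJ/s
Outlet flows (mol/s): A 3.948, H₂ 3.948, B 12.852
Sensible, products 25→118 °C: 267.98 kJ/s
Q = ΔH = -2208.5 kJ/s = -2208.5 kW
Heat removed = 132510 kJ/min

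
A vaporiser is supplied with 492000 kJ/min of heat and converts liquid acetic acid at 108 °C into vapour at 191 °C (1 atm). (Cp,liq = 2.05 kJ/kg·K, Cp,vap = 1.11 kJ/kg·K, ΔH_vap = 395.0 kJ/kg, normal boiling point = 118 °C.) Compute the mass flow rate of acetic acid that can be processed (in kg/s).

ṁ = 16.5 kg/s

Δh = 2.05×(118−108) + 395.0 + 1.11×(191−118) = 496.53 kJ/kg
Q = 492000 kJ/min = 8200 kJ/s = 8200 kJ/s
ṁ = Q/Δh = 8200 / 496.53 = 16.515 kg/s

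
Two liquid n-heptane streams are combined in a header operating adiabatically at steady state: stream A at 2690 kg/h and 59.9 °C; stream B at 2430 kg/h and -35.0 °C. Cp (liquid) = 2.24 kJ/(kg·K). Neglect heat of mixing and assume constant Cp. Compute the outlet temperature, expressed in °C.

Adiabatic, steady state ⇒ Σ ṁᵢCp,ᵢ(T_out − Tᵢ) = 0
Σ ṁᵢCp,ᵢTᵢ = 2690×2.24×59.9 + 2430×2.24×-35.0 = 170420
Σ ṁᵢCp,ᵢ = 2690×2.24 + 2430×2.24 = 11469
T_out = 170420 / 11469 = 14.86 °C

T_out = 14.9 °C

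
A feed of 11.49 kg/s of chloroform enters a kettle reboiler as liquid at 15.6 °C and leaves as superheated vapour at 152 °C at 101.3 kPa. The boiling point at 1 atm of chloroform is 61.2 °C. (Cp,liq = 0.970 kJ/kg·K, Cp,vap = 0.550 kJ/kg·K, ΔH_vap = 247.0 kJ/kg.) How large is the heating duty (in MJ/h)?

Q = 14100 MJ/h

liquid 15.6→61.2 °C: 44.232 kJ/kg
vaporisation at 61.2 °C: 247 kJ/kg
vapour 61.2→152 °C: 49.94 kJ/kg
Δh = 44.232 + 247 + 49.94 = 341.17 kJ/kg
Q = ṁ·Δh = 11.49 kg/s × 341.17 kJ/kg = 3920.1 kJ/s
|Q| = 3920.1 kW = 14112 MJ/h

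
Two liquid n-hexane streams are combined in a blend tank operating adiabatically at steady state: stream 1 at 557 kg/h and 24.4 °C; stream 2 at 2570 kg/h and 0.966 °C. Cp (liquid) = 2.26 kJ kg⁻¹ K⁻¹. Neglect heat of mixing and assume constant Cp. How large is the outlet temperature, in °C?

Adiabatic, steady state ⇒ Σ ṁᵢCp,ᵢ(T_out − Tᵢ) = 0
Σ ṁᵢCp,ᵢTᵢ = 557×2.26×24.4 + 2570×2.26×0.966 = 36326
Σ ṁᵢCp,ᵢ = 557×2.26 + 2570×2.26 = 7067
T_out = 36326 / 7067 = 5.1402 °C

T_out = 5.14 °C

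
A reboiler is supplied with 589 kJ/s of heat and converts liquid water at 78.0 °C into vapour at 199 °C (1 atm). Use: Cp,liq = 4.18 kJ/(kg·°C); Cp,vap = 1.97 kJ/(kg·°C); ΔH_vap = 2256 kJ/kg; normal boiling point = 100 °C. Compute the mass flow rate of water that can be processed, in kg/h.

Δh = 4.18×(100−78.0) + 2256 + 1.97×(199−100) = 2543 kJ/kg
Q = 589 kJ/s = 589 kJ/s = 2.1204e+06 kJ/h
ṁ = Q/Δh = 2.1204e+06 / 2543 = 833.82 kg/h

ṁ = 834 kg/h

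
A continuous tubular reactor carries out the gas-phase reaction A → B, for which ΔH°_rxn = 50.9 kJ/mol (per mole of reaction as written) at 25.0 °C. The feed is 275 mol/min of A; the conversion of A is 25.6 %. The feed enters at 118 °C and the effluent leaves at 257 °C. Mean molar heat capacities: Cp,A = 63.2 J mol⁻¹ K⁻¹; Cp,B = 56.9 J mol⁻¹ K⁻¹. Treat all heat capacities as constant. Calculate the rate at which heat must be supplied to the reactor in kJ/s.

Extent of reaction ξ = 0.256 × 275 = 70.4 mol/min
Reaction term: ξ·ΔH°_rxn = 70.4 × 50.9 = 3583.4 kJ/min
Sensible, feed 118→25 °C: -1616.3 kJ/min
Outlet flows (mol/min): A 204.6, B 70.4
Sensible, products 25→257 °C: 3929.3 kJ/min
Q = ΔH = 5896.3 kJ/min = 98.271 kW
Heat supplied = 98.271 kJ/s

Q_in = 98.3 kJ/s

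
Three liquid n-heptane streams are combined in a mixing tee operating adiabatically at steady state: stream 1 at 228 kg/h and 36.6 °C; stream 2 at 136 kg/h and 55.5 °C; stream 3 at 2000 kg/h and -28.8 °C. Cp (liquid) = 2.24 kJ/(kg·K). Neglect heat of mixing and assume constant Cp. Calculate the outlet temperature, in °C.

T_out = -17.6 °C

Adiabatic, steady state ⇒ Σ ṁᵢCp,ᵢ(T_out − Tᵢ) = 0
Σ ṁᵢCp,ᵢTᵢ = 228×2.24×36.6 + 136×2.24×55.5 + 2000×2.24×-28.8 = -93424
Σ ṁᵢCp,ᵢ = 228×2.24 + 136×2.24 + 2000×2.24 = 5295.4
T_out = -93424 / 5295.4 = -17.643 °C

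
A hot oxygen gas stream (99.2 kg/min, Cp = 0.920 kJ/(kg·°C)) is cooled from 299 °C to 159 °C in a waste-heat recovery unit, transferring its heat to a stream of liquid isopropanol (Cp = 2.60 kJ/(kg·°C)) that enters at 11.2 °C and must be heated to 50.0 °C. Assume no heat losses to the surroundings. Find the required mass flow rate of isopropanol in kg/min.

ṁ_c = 127 kg/min

Heat released by hot stream: Q = 99.2 × 0.920 × (299 − 159) = 12777 kJ/min
Energy balance on cold side (adiabatic exchanger): Q = ṁ_c·Cp_c·(T_c,out − T_c,in)
ṁ_c = 12777 / [2.60 × (50.0 − 11.2)] = 126.66 kg/min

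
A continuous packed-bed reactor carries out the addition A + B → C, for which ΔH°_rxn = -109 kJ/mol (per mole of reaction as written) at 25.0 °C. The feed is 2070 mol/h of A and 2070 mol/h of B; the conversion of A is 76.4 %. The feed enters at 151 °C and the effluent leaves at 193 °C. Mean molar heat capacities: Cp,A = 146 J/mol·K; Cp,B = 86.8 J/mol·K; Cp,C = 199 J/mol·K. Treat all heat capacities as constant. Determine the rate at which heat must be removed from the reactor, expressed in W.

Extent of reaction ξ = 0.764 × 2070 = 1581.5 mol/h
Reaction term: ξ·ΔH°_rxn = 1581.5 × -109 = -172380 kJ/h
Sensible, feed 151→25 °C: -60719 kJ/h
Outlet flows (mol/h): A 488.52, B 488.52, C 1581.5
Sensible, products 25→193 °C: 71978 kJ/h
Q = ΔH = -161120 kJ/h = -44.756 kW
Heat removed = 44756 W

Q_out = 44800 W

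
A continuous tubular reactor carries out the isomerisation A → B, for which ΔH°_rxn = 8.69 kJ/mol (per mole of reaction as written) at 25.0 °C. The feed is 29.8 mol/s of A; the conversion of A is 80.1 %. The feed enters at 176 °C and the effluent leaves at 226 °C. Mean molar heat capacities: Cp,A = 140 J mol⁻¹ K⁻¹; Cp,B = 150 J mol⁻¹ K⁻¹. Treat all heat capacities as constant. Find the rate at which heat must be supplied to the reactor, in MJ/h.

Extent of reaction ξ = 0.801 × 29.8 = 23.87 mol/s
Reaction term: ξ·ΔH°_rxn = 23.87 × 8.69 = 207.43 kJ/s
Sensible, feed 176→25 °C: -629.97 kJ/s
Outlet flows (mol/s): A 5.9302, B 23.87
Sensible, products 25→226 °C: 886.55 kJ/s
Q = ΔH = 464.01 kJ/s = 464.01 kW
Heat supplied = 1670.4 MJ/h

Q_in = 1670 MJ/h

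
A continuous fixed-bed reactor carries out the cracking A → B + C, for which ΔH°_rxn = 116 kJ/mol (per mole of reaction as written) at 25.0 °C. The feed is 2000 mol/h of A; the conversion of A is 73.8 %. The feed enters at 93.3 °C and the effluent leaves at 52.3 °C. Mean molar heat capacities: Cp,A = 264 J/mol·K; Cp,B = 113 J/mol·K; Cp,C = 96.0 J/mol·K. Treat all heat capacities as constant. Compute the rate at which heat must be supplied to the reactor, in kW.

Q_in = 40.9 kW

Extent of reaction ξ = 0.738 × 2000 = 1476 mol/h
Reaction term: ξ·ΔH°_rxn = 1476 × 116 = 171220 kJ/h
Sensible, feed 93.3→25 °C: -36062 kJ/h
Outlet flows (mol/h): A 524, B 1476, C 1476
Sensible, products 25→52.3 °C: 12198 kJ/h
Q = ΔH = 147350 kJ/h = 40.931 kW
Heat supplied = 40.931 kW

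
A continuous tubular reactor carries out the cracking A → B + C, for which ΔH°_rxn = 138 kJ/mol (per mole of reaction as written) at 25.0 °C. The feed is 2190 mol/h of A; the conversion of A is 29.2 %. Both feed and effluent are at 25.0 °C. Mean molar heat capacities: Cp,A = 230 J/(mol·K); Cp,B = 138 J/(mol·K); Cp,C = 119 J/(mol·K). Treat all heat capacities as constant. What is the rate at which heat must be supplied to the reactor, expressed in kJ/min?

Q_in = 1470 kJ/min

Extent of reaction ξ = 0.292 × 2190 = 639.48 mol/h
Reaction term: ξ·ΔH°_rxn = 639.48 × 138 = 88248 kJ/h
Q = ΔH = 88248 kJ/h = 24.513 kW
Heat supplied = 1470.8 kJ/min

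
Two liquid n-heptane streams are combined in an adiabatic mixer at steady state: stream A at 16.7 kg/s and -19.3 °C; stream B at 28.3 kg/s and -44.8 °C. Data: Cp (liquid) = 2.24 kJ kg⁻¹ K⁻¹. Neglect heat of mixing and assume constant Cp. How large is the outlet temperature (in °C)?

T_out = -35.3 °C

Energy balance with Q = 0: Σ ṁᵢCp,ᵢ(T_out − Tᵢ) = 0
Σ ṁᵢCp,ᵢTᵢ = 16.7×2.24×-19.3 + 28.3×2.24×-44.8 = -3561.9
Σ ṁᵢCp,ᵢ = 16.7×2.24 + 28.3×2.24 = 100.8
T_out = -3561.9 / 100.8 = -35.337 °C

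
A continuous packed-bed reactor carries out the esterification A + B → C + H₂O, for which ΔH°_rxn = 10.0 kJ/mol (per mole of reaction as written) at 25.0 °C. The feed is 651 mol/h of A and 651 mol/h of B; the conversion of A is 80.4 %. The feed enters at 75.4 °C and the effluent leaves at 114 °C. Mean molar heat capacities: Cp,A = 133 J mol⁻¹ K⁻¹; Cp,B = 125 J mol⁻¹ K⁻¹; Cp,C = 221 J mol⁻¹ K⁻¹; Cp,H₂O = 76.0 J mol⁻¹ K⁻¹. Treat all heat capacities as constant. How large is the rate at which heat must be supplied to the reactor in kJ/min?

Extent of reaction ξ = 0.804 × 651 = 523.4 mol/h
Reaction term: ξ·ΔH°_rxn = 523.4 × 10.0 = 5234 kJ/h
Sensible, feed 75.4→25 °C: -8465.1 kJ/h
Outlet flows (mol/h): A 127.6, B 127.6, C 523.4, H₂O 523.4
Sensible, products 25→114 °C: 16765 kJ/h
Q = ΔH = 13534 kJ/h = 3.7594 kW
Heat supplied = 225.57 kJ/min

Q_in = 226 kJ/min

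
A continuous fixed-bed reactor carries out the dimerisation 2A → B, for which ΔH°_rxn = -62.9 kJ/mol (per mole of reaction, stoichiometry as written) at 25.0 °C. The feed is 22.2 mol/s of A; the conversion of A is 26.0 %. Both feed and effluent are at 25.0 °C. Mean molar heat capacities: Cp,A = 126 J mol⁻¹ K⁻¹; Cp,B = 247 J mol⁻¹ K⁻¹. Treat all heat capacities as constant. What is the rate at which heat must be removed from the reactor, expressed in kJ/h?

Q_out = 654000 kJ/h

Extent of reaction ξ = 0.260 × 22.2 / 2 = 2.886 mol/s
Reaction term: ξ·ΔH°_rxn = 2.886 × -62.9 = -181.53 kJ/s
Q = ΔH = -181.53 kJ/s = -181.53 kW
Heat removed = 653510 kJ/h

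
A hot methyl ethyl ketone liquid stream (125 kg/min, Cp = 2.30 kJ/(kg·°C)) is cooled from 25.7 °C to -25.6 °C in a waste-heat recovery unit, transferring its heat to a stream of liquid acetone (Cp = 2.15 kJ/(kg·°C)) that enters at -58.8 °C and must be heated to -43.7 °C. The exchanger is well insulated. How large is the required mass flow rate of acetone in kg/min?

ṁ_c = 454 kg/min

Heat released by hot stream: Q = 125 × 2.30 × (25.7 − -25.6) = 14749 kJ/min
Energy balance on cold side (adiabatic exchanger): Q = ṁ_c·Cp_c·(T_c,out − T_c,in)
ṁ_c = 14749 / [2.15 × (-43.7 − -58.8)] = 454.3 kg/min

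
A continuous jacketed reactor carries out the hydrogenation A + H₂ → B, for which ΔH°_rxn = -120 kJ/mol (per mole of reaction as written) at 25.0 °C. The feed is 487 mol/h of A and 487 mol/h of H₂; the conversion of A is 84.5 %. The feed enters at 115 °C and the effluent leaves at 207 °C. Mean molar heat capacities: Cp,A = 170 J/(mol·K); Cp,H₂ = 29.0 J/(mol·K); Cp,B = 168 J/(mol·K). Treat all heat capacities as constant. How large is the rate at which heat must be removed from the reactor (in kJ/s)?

Extent of reaction ξ = 0.845 × 487 = 411.51 mol/h
Reaction term: ξ·ΔH°_rxn = 411.51 × -120 = -49382 kJ/h
Sensible, feed 115→25 °C: -8722.2 kJ/h
Outlet flows (mol/h): A 75.485, H₂ 75.485, B 411.51
Sensible, products 25→207 °C: 15316 kJ/h
Q = ΔH = -42788 kJ/h = -11.885 kW
Heat removed = 11.885 kJ/s

Q_out = 11.9 kJ/s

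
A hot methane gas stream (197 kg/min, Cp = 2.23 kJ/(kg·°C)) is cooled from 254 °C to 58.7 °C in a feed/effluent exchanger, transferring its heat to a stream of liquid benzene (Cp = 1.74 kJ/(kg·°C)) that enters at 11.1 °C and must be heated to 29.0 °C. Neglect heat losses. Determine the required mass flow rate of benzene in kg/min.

ṁ_c = 2750 kg/min

Heat released by hot stream: Q = 197 × 2.23 × (254 − 58.7) = 85797 kJ/min
Energy balance on cold side (adiabatic exchanger): Q = ṁ_c·Cp_c·(T_c,out − T_c,in)
ṁ_c = 85797 / [1.74 × (29.0 − 11.1)] = 2754.7 kg/min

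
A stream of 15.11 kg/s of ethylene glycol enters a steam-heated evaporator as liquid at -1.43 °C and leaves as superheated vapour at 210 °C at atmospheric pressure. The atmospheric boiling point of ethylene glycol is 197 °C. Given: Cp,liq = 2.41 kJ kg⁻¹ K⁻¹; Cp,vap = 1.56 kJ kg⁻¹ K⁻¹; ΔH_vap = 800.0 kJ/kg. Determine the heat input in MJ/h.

liquid -1.43→197 °C: 478.22 kJ/kg
vaporisation at 197 °C: 800 kJ/kg
vapour 197→210 °C: 20.28 kJ/kg
Δh = 478.22 + 800 + 20.28 = 1298.5 kJ/kg
Q = ṁ·Δh = 15.11 kg/s × 1298.5 kJ/kg = 19620 kJ/s
|Q| = 19620 kW = 70633 MJ/h

Q = 70600 MJ/h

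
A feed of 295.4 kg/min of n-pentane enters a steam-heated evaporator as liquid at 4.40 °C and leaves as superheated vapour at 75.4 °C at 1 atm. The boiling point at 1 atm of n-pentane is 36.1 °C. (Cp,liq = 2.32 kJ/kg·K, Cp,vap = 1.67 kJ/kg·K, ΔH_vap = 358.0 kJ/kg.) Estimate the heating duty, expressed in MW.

liquid 4.40→36.1 °C: 73.544 kJ/kg
vaporisation at 36.1 °C: 358 kJ/kg
vapour 36.1→75.4 °C: 65.631 kJ/kg
Δh = 73.544 + 358 + 65.631 = 497.18 kJ/kg
Q = ṁ·Δh = 295.4 kg/min × 497.18 kJ/kg = 146870 kJ/min
|Q| = 2447.8 kW = 2.4478 MW

Q = 2.45 MW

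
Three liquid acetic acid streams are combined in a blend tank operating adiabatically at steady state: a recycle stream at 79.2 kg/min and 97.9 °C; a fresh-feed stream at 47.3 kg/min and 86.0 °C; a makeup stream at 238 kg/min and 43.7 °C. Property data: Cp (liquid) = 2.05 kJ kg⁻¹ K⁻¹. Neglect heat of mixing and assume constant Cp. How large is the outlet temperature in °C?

T_out = 61.0 °C

Energy balance with Q = 0: Σ ṁᵢCp,ᵢ(T_out − Tᵢ) = 0
T_out = Σ ṁᵢCp,ᵢTᵢ / Σ ṁᵢCp,ᵢ
      = 45555 / 747.22 = 60.966 °C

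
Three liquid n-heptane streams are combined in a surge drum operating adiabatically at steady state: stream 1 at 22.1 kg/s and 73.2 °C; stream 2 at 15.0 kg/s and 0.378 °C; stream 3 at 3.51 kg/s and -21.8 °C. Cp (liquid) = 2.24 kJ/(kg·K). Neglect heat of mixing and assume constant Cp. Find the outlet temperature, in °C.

T_out = 38.1 °C

Energy balance with Q = 0: Σ ṁᵢCp,ᵢ(T_out − Tᵢ) = 0
T_out = Σ ṁᵢCp,ᵢTᵢ / Σ ṁᵢCp,ᵢ
      = 3465 / 90.966 = 38.091 °C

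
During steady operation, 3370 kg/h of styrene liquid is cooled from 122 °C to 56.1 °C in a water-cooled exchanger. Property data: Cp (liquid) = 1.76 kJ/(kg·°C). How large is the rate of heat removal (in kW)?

Q = ṁ·Cp·ΔT = 3370 × 1.76 × (56.1 − 122) = -390870 kJ/h
Converting: 390870 / 3600 s = 108.57 kW

Q_c = 109 kW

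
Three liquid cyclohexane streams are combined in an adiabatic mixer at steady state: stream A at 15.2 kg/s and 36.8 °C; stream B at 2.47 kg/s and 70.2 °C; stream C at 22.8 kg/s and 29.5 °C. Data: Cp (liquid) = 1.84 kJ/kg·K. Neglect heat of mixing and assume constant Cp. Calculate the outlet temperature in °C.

T_out = 34.7 °C

Energy balance with Q = 0: Σ ṁᵢCp,ᵢ(T_out − Tᵢ) = 0
T_out = Σ ṁᵢCp,ᵢTᵢ / Σ ṁᵢCp,ᵢ
      = 2585.9 / 74.465 = 34.726 °C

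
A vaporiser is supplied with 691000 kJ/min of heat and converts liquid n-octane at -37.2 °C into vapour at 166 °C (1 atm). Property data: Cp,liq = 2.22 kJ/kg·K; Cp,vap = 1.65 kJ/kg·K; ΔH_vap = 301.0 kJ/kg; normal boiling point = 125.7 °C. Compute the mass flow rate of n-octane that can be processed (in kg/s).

Δh = 2.22×(125.7−-37.2) + 301.0 + 1.65×(166−125.7) = 729.13 kJ/kg
Q = 691000 kJ/min = 11517 kJ/s = 11517 kJ/s
ṁ = Q/Δh = 11517 / 729.13 = 15.795 kg/s

ṁ = 15.8 kg/s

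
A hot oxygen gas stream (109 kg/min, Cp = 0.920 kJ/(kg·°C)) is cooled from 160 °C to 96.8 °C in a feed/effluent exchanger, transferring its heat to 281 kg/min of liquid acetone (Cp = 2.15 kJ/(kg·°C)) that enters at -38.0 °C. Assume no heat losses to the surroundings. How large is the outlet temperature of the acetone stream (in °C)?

T_c,out = -27.5 °C

Heat released by hot stream: Q = 109 × 0.920 × (160 − 96.8) = 6337.7 kJ/min
Energy balance on cold side (adiabatic exchanger): Q = ṁ_c·Cp_c·(T_c,out − T_c,in)
T_c,out = -38.0 + 6337.7/(281 × 2.15) = -27.51 °C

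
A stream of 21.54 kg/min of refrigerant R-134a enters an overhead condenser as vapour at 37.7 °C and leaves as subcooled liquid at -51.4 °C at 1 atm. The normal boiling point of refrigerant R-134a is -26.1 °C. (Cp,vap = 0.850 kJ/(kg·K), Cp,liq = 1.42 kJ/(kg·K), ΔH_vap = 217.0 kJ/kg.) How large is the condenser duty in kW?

Q_c = 110 kW

vapour 37.7→-26.1 °C: -54.23 kJ/kg
condensation at -26.1 °C: -217 kJ/kg
liquid -26.1→-51.4 °C: -35.926 kJ/kg
Δh = -54.23 + -217 + -35.926 = -307.16 kJ/kg
Q = ṁ·Δh = 21.54 kg/min × -307.16 kJ/kg = -6616.1 kJ/min
|Q| = 110.27 kW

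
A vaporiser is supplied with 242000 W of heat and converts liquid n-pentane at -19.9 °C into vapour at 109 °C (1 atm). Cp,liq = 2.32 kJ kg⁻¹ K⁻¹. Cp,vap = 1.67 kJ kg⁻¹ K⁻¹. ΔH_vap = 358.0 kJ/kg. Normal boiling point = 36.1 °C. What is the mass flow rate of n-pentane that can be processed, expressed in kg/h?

ṁ = 1430 kg/h

Δh = 2.32×(36.1−-19.9) + 358.0 + 1.67×(109−36.1) = 609.66 kJ/kg
Q = 242000 W = 242 kJ/s = 871200 kJ/h
ṁ = Q/Δh = 871200 / 609.66 = 1429 kg/h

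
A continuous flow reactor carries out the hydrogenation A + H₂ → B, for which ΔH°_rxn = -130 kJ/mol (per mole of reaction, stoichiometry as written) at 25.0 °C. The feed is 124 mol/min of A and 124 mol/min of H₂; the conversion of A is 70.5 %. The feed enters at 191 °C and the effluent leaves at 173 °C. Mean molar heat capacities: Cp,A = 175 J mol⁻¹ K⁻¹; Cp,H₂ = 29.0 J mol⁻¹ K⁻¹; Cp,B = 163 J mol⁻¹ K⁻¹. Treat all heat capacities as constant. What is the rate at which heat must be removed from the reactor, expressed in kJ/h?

Q_out = 741000 kJ/h

Extent of reaction ξ = 0.705 × 124 = 87.42 mol/min
Reaction term: ξ·ΔH°_rxn = 87.42 × -130 = -11365 kJ/min
Sensible, feed 191→25 °C: -4199.1 kJ/min
Outlet flows (mol/min): A 36.58, H₂ 36.58, B 87.42
Sensible, products 25→173 °C: 3213.3 kJ/min
Q = ΔH = -12350 kJ/min = -205.84 kW
Heat removed = 741020 kJ/h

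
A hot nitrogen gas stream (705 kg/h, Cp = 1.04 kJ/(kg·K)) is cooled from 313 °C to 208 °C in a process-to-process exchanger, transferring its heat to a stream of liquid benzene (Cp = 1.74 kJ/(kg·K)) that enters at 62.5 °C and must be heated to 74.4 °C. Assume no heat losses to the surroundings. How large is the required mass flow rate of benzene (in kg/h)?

Heat released by hot stream: Q = 705 × 1.04 × (313 − 208) = 76986 kJ/h
Energy balance on cold side (adiabatic exchanger): Q = ṁ_c·Cp_c·(T_c,out − T_c,in)
ṁ_c = 76986 / [1.74 × (74.4 − 62.5)] = 3718.1 kg/h

ṁ_c = 3720 kg/h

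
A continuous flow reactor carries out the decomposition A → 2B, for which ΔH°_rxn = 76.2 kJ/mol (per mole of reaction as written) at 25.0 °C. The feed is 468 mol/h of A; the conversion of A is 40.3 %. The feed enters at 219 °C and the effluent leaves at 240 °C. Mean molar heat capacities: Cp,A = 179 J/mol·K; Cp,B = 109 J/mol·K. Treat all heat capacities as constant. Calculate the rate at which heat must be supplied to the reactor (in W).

Extent of reaction ξ = 0.403 × 468 = 188.6 mol/h
Reaction term: ξ·ΔH°_rxn = 188.6 × 76.2 = 14372 kJ/h
Sensible, feed 219→25 °C: -16252 kJ/h
Outlet flows (mol/h): A 279.4, B 377.21
Sensible, products 25→240 °C: 19592 kJ/h
Q = ΔH = 17712 kJ/h = 4.9201 kW
Heat supplied = 4920.1 W

Q_in = 4920 W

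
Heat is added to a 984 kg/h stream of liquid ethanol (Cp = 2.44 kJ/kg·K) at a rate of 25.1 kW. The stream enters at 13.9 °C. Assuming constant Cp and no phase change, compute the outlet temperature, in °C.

Q = 25.1 kW = 90360 kJ/h
ΔT = Q/(ṁ·Cp) = 90360/(984×2.44) = 37.635 K
T_out = 13.9 + 37.635 = 51.535 °C

T_out = 51.5 °C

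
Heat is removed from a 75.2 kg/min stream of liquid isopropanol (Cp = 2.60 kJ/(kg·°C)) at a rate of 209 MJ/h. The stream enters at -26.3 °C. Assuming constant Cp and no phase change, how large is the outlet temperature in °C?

Q = 209 MJ/h = 3483.3 kJ/min
ΔT = Q/(ṁ·Cp) = 3483.3/(75.2×2.60) = 17.816 K
T_out = -26.3 − 17.816 = -44.116 °C

T_out = -44.1 °C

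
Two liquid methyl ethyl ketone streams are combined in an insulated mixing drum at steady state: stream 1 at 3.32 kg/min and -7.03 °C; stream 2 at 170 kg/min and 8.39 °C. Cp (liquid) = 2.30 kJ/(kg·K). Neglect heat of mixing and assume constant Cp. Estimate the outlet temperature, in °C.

Energy balance with Q = 0: Σ ṁᵢCp,ᵢ(T_out − Tᵢ) = 0
T_out = Σ ṁᵢCp,ᵢTᵢ / Σ ṁᵢCp,ᵢ
      = 3226.8 / 398.64 = 8.0946 °C

T_out = 8.09 °C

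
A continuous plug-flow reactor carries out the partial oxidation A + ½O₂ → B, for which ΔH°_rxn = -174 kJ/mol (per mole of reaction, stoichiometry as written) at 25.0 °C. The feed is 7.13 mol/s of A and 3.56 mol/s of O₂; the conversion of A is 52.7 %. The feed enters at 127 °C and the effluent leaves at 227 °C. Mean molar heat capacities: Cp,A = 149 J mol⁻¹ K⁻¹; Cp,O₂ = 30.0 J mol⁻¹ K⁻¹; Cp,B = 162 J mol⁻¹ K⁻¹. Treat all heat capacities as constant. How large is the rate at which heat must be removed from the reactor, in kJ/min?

Q_out = 32300 kJ/min

Extent of reaction ξ = 0.527 × 7.13 = 3.7575 mol/s
Reaction term: ξ·ΔH°_rxn = 3.7575 × -174 = -653.81 kJ/s
Sensible, feed 127→25 °C: -119.26 kJ/s
Outlet flows (mol/s): A 3.3725, O₂ 1.6812, B 3.7575
Sensible, products 25→227 °C: 234.65 kJ/s
Q = ΔH = -538.41 kJ/s = -538.41 kW
Heat removed = 32304 kJ/min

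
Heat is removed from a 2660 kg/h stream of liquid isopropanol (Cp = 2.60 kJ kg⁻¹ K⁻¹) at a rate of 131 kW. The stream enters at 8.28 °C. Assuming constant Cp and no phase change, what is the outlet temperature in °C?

T_out = -59.9 °C

Q = 131 kW = 471600 kJ/h
ΔT = Q/(ṁ·Cp) = 471600/(2660×2.60) = 68.19 K
T_out = 8.28 − 68.19 = -59.91 °C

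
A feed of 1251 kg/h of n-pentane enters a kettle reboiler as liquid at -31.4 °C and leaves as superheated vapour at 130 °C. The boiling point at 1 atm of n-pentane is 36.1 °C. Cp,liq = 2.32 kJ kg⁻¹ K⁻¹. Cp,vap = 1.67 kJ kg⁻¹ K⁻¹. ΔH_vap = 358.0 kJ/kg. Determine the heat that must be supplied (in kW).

Q = 233 kW

liquid -31.4→36.1 °C: 156.6 kJ/kg
vaporisation at 36.1 °C: 358 kJ/kg
vapour 36.1→130 °C: 156.81 kJ/kg
Δh = 156.6 + 358 + 156.81 = 671.41 kJ/kg
Q = ṁ·Δh = 1251 kg/h × 671.41 kJ/kg = 839940 kJ/h
|Q| = 233.32 kW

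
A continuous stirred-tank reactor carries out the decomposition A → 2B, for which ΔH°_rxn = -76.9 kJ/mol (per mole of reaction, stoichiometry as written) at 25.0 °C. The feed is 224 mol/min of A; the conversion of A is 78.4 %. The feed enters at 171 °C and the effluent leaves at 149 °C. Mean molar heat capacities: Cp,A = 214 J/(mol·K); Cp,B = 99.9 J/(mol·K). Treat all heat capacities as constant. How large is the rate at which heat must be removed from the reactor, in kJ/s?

Q_out = 248 kJ/s

Extent of reaction ξ = 0.784 × 224 = 175.62 mol/min
Reaction term: ξ·ΔH°_rxn = 175.62 × -76.9 = -13505 kJ/min
Sensible, feed 171→25 °C: -6998.7 kJ/min
Outlet flows (mol/min): A 48.384, B 351.23
Sensible, products 25→149 °C: 5634.8 kJ/min
Q = ΔH = -14869 kJ/min = -247.81 kW
Heat removed = 247.81 kJ/s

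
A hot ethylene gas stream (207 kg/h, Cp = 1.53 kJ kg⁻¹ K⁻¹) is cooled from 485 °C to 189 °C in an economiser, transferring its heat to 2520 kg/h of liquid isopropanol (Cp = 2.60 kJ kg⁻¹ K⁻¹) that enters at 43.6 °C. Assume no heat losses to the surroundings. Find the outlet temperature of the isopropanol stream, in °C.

T_c,out = 57.9 °C

Heat released by hot stream: Q = 207 × 1.53 × (485 − 189) = 93746 kJ/h
Energy balance on cold side (adiabatic exchanger): Q = ṁ_c·Cp_c·(T_c,out − T_c,in)
T_c,out = 43.6 + 93746/(2520 × 2.60) = 57.908 °C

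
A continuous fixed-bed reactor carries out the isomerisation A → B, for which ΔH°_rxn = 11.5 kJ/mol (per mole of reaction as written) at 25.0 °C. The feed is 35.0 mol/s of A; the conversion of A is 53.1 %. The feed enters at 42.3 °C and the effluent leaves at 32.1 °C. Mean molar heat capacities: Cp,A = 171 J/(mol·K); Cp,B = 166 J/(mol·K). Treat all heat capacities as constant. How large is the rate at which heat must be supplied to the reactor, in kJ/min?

Extent of reaction ξ = 0.531 × 35.0 = 18.585 mol/s
Reaction term: ξ·ΔH°_rxn = 18.585 × 11.5 = 213.73 kJ/s
Sensible, feed 42.3→25 °C: -103.54 kJ/s
Outlet flows (mol/s): A 16.415, B 18.585
Sensible, products 25→32.1 °C: 41.834 kJ/s
Q = ΔH = 152.02 kJ/s = 152.02 kW
Heat supplied = 9121.2 kJ/min

Q_in = 9120 kJ/min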